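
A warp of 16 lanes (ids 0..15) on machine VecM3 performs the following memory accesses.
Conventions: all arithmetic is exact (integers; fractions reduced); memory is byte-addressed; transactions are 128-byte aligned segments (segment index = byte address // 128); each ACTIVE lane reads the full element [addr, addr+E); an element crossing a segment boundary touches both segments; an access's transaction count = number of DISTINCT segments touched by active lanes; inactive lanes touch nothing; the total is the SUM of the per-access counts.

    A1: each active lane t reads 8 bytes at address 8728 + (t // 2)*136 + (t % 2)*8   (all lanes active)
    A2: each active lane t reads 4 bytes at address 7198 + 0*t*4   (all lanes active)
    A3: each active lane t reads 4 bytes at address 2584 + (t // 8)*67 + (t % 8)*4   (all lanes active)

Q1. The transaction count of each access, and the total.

A1: 8 transactions
A2: 1 transaction
A3: 1 transaction

Answer: 8,1,1; total 10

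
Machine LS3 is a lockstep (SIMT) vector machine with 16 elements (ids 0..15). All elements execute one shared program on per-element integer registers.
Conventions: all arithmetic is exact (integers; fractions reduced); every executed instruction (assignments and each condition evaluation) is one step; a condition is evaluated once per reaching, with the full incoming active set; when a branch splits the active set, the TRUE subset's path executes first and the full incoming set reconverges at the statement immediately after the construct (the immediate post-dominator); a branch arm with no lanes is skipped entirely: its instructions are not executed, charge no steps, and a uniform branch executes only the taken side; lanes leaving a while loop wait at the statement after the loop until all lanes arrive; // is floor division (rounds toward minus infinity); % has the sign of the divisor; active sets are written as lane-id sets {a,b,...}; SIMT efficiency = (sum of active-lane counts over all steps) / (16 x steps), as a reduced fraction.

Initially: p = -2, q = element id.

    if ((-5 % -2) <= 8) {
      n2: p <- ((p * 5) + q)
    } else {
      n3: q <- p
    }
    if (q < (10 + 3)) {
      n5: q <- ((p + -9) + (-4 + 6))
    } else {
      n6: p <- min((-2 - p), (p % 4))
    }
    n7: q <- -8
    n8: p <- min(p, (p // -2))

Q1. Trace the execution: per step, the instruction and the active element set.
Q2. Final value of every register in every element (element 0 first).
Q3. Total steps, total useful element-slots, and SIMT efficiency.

step 0: eval ((-5 % -2) <= 8)        {0,1,2,3,4,5,6,7,8,9,10,11,12,13,14,15}
step 1: p <- ((p * 5) + q)           {0,1,2,3,4,5,6,7,8,9,10,11,12,13,14,15}
step 2: eval (q < (10 + 3))          {0,1,2,3,4,5,6,7,8,9,10,11,12,13,14,15}
step 3: q <- ((p + -9) + (-4 + 6))   {0,1,2,3,4,5,6,7,8,9,10,11,12}
step 4: p <- min((-2 - p), (p % 4))  {13,14,15}
step 5: q <- -8                      {0,1,2,3,4,5,6,7,8,9,10,11,12,13,14,15}
step 6: p <- min(p, (p // -2))       {0,1,2,3,4,5,6,7,8,9,10,11,12,13,14,15}

Answer: 7 steps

p: -10,-9,-8,-7,-6,-5,-4,-3,-2,-1,0,-1,-1,-5,-6,-7
q: -8,-8,-8,-8,-8,-8,-8,-8,-8,-8,-8,-8,-8,-8,-8,-8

steps = 7; useful = 96; efficiency = 96/112 = 6/7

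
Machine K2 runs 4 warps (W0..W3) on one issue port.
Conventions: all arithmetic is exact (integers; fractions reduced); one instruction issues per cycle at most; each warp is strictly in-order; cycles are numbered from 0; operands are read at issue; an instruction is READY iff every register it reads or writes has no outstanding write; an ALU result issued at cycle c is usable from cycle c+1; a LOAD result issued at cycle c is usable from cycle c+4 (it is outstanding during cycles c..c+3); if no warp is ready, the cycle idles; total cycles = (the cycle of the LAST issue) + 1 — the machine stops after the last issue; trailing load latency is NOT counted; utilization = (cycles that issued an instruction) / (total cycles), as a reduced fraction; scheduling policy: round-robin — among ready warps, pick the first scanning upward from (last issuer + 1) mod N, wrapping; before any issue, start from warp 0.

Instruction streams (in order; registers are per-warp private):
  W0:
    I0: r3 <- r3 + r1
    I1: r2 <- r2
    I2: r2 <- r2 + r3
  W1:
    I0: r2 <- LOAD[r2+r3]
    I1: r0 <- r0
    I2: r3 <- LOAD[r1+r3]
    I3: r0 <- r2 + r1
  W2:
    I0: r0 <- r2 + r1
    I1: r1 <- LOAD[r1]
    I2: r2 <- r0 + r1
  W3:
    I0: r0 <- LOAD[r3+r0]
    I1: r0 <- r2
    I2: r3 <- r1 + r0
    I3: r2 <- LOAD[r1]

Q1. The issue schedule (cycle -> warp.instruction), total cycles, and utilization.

cycle 0: W0.I0
cycle 1: W1.I0
cycle 2: W2.I0
cycle 3: W3.I0
cycle 4: W0.I1
cycle 5: W1.I1
cycle 6: W2.I1
cycle 7: W3.I1
cycle 8: W0.I2
cycle 9: W1.I2
cycle 10: W2.I2
cycle 11: W3.I2
cycle 12: W1.I3
cycle 13: W3.I3

Answer: 14 cycles, utilization 1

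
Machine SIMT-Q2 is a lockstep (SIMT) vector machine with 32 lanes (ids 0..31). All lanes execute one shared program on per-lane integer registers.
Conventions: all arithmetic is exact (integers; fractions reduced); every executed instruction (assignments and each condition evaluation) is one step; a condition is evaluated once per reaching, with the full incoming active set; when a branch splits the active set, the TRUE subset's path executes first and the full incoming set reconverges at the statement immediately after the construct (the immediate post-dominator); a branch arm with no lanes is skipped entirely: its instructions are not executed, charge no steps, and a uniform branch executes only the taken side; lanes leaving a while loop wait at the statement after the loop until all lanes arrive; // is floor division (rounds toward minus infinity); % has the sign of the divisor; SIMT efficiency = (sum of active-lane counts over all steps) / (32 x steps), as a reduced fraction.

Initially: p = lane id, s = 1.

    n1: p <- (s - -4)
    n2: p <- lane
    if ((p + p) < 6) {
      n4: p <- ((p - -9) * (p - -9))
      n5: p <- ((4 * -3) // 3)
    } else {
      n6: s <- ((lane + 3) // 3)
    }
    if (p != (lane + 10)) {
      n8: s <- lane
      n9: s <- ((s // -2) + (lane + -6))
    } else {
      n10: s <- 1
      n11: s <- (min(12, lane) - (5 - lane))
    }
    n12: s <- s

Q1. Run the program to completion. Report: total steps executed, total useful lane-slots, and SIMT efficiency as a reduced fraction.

Answer: 10 steps, 259 useful, 259/320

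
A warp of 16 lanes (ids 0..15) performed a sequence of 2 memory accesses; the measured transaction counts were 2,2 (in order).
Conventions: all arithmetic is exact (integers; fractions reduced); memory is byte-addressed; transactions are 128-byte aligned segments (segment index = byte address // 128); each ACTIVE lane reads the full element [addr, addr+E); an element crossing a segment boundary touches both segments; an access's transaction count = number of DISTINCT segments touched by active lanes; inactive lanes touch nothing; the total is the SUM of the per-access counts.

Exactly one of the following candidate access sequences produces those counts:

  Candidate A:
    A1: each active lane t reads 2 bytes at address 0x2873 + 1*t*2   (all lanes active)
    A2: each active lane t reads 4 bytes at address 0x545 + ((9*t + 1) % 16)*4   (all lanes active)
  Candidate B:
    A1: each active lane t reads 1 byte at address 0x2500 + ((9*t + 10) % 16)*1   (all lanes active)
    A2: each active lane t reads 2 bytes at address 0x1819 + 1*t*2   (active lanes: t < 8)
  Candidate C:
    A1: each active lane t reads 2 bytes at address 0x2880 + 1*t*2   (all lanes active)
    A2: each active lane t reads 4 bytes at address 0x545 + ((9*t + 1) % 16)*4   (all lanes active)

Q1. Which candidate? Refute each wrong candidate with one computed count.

B: A1 gives 1 transaction, not 2
C: A1 gives 1 transaction, not 2
A: all counts match (2,2)

Answer: A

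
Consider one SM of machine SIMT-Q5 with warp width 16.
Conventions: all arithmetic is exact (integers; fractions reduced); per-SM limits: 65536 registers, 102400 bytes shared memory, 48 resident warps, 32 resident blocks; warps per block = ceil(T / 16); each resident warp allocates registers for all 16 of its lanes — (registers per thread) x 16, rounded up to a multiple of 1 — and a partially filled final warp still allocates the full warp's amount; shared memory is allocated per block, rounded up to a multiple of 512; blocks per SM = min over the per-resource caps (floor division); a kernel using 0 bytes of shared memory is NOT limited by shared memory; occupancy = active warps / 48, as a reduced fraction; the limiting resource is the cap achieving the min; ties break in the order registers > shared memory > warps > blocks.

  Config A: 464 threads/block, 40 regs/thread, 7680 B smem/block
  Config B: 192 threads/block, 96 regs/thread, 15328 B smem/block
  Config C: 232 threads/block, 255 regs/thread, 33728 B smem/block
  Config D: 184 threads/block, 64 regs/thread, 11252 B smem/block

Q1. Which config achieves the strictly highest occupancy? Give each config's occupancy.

occupancies: A 29/48, B 3/4, C 5/16, D 1

Answer: D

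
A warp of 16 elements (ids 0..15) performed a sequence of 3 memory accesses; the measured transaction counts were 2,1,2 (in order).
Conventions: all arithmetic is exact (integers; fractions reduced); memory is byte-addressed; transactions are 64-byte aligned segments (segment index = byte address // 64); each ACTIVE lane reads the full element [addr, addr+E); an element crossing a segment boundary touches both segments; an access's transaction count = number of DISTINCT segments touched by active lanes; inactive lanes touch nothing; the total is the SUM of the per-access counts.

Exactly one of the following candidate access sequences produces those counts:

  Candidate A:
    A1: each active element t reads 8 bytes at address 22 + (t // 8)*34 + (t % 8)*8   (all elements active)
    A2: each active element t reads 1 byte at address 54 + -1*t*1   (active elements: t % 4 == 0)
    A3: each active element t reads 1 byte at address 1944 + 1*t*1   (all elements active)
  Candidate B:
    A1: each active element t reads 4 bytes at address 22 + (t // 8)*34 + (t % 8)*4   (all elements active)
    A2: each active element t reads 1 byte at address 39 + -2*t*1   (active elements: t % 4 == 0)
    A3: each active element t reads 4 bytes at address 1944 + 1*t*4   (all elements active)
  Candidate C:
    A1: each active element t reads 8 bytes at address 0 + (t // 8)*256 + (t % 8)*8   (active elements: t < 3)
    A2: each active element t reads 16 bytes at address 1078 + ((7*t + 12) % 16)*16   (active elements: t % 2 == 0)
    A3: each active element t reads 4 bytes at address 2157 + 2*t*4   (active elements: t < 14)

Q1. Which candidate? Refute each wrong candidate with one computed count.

A: A3 gives 1 transaction, not 2
C: A1 gives 1 transaction, not 2
B: all counts match (2,1,2)

Answer: B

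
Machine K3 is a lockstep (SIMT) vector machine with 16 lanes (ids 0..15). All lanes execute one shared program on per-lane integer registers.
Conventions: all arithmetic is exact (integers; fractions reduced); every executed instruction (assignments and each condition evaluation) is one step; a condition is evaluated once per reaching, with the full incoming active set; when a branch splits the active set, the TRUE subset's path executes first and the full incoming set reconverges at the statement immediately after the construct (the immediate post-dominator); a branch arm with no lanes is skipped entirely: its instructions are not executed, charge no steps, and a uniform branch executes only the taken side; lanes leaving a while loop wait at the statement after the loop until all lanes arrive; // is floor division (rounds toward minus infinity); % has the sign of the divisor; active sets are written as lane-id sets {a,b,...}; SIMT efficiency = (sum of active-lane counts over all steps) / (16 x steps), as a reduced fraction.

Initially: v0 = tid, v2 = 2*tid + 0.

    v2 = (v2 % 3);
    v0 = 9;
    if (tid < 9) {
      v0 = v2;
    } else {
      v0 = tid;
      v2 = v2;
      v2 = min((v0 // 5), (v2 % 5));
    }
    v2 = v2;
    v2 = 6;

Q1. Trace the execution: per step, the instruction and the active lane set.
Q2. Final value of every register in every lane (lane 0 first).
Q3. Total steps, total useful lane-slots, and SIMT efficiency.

step 0: v2 <- (v2 % 3)               {0,1,2,3,4,5,6,7,8,9,10,11,12,13,14,15}
step 1: v0 <- 9                      {0,1,2,3,4,5,6,7,8,9,10,11,12,13,14,15}
step 2: eval (tid < 9)               {0,1,2,3,4,5,6,7,8,9,10,11,12,13,14,15}
step 3: v0 <- v2                     {0,1,2,3,4,5,6,7,8}
step 4: v0 <- tid                    {9,10,11,12,13,14,15}
step 5: v2 <- v2                     {9,10,11,12,13,14,15}
step 6: v2 <- min((v0 // 5), (v2 % 5)) {9,10,11,12,13,14,15}
step 7: v2 <- v2                     {0,1,2,3,4,5,6,7,8,9,10,11,12,13,14,15}
step 8: v2 <- 6                      {0,1,2,3,4,5,6,7,8,9,10,11,12,13,14,15}

Answer: 9 steps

v0: 0,2,1,0,2,1,0,2,1,9,10,11,12,13,14,15
v2: 6,6,6,6,6,6,6,6,6,6,6,6,6,6,6,6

steps = 9; useful = 110; efficiency = 110/144 = 55/72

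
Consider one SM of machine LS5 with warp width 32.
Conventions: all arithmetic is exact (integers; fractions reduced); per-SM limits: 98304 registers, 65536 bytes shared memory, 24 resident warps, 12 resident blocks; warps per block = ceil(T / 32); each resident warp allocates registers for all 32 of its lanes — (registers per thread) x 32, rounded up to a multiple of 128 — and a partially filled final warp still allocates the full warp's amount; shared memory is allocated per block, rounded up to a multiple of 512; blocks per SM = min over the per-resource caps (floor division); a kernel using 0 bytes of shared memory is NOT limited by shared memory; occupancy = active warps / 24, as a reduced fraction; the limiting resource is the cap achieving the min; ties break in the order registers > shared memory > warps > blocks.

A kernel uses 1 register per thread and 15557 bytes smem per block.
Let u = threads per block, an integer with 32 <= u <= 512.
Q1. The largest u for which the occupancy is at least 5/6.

Answer: u = 384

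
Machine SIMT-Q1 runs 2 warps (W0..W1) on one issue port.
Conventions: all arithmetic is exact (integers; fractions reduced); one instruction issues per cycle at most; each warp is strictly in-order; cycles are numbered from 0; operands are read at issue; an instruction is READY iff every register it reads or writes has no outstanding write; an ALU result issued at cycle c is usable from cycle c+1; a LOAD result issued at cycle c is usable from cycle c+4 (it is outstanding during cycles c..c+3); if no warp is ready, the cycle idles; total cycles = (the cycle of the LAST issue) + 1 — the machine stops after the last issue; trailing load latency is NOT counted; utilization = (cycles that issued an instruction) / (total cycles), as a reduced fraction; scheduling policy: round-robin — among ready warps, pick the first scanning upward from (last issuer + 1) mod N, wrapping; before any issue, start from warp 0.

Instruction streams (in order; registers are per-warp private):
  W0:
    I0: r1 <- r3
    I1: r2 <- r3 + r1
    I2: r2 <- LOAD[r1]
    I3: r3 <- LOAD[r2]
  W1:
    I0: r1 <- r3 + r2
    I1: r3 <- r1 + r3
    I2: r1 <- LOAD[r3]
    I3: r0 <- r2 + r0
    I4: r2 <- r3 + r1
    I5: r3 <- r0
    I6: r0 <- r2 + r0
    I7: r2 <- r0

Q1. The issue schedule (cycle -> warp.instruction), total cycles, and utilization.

cycle 0: W0.I0
cycle 1: W1.I0
cycle 2: W0.I1
cycle 3: W1.I1
cycle 4: W0.I2
cycle 5: W1.I2
cycle 6: W1.I3
cycle 7: idle
cycle 8: W0.I3
cycle 9: W1.I4
cycle 10: W1.I5
cycle 11: W1.I6
cycle 12: W1.I7

Answer: 13 cycles, utilization 12/13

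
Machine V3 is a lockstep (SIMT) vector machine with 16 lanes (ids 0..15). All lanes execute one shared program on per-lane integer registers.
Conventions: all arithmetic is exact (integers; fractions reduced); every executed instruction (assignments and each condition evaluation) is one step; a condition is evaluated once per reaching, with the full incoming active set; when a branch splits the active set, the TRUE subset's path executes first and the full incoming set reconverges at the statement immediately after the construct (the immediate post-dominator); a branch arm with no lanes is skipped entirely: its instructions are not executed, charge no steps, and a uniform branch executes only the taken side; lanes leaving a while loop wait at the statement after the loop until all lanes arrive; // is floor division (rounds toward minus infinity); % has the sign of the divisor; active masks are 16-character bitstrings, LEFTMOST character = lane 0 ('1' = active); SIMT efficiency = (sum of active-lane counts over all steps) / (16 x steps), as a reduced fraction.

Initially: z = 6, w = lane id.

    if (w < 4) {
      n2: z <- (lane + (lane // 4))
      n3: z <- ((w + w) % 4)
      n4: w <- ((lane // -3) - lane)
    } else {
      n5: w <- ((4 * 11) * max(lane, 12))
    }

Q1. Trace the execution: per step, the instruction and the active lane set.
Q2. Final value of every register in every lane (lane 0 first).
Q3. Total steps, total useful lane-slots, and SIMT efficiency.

step 0: eval (w < 4)                 1111111111111111
step 1: z <- (lane + (lane // 4))    1111000000000000
step 2: z <- ((w + w) % 4)           1111000000000000
step 3: w <- ((lane // -3) - lane)   1111000000000000
step 4: w <- ((4 * 11) * max(lane, 12)) 0000111111111111

Answer: 5 steps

z: 0,2,0,2,6,6,6,6,6,6,6,6,6,6,6,6
w: 0,-2,-3,-4,528,528,528,528,528,528,528,528,528,572,616,660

steps = 5; useful = 40; efficiency = 40/80 = 1/2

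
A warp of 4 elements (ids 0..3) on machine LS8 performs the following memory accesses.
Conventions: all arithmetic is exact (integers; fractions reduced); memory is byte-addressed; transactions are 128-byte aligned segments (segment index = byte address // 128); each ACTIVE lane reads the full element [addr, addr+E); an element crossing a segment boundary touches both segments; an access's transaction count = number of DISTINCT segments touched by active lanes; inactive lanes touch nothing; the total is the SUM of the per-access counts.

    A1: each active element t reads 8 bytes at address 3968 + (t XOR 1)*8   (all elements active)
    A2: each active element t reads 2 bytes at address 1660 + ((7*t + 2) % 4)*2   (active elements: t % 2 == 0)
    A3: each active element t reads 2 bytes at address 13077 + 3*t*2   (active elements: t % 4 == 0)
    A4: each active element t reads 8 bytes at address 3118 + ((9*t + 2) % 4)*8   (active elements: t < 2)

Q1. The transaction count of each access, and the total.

A1: 1 transaction
A2: 2 transactions
A3: 1 transaction
A4: 1 transaction

Answer: 1,2,1,1; total 5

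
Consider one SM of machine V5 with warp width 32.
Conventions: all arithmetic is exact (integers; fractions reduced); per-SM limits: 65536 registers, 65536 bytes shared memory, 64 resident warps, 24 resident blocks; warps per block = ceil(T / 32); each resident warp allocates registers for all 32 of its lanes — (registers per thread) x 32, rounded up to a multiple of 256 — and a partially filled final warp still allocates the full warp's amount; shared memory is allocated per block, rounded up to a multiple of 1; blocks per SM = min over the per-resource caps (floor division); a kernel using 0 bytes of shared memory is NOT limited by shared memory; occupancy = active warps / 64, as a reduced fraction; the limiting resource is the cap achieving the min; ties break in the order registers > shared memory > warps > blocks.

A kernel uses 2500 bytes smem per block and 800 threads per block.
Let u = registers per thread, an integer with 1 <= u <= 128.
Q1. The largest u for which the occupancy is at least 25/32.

Answer: u = 40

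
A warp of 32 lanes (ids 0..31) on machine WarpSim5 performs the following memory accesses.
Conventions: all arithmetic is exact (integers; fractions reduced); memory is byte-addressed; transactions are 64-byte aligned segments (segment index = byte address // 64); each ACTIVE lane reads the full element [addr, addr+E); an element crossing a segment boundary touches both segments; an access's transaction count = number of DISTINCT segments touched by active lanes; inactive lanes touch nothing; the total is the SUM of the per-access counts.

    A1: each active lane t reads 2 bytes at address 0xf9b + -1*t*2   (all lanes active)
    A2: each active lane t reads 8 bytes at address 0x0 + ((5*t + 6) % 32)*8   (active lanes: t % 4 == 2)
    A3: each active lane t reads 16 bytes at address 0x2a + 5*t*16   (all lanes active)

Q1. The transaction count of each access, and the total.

A1: 2 transactions
A2: 4 transactions
A3: 40 transactions

Answer: 2,4,40; total 46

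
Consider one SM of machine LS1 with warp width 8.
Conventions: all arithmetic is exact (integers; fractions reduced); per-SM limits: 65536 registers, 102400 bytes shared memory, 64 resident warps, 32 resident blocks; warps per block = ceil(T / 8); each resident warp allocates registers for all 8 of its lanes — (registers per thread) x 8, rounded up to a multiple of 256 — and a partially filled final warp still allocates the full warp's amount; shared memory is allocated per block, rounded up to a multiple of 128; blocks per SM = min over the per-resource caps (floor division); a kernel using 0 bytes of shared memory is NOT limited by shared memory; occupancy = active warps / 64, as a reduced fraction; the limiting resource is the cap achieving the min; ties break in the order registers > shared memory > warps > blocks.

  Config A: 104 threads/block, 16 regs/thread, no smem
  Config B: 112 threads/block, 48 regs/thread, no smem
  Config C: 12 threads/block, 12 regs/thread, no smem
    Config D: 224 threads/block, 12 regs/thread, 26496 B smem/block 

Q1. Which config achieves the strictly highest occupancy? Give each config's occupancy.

occupancies: A 13/16, B 7/8, C 1, D 7/8

Answer: C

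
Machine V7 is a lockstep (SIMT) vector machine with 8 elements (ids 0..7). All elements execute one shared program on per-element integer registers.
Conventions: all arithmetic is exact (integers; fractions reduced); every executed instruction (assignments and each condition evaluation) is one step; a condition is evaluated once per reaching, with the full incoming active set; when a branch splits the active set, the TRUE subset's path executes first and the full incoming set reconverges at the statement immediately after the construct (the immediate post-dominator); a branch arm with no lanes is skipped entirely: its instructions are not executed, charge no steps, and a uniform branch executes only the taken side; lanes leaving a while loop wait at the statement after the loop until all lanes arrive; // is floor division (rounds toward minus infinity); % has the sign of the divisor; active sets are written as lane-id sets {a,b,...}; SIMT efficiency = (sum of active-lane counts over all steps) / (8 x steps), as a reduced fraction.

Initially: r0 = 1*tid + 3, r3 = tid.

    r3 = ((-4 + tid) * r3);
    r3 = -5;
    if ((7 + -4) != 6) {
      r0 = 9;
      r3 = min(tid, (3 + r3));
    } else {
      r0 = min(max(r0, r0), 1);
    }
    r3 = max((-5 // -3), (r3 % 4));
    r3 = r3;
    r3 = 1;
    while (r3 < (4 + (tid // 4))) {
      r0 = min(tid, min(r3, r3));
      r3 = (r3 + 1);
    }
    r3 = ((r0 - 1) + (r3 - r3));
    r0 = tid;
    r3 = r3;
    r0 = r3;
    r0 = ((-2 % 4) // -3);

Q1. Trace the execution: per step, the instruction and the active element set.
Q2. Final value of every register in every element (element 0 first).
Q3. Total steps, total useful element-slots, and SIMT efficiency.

step 0: r3 <- ((-4 + tid) * r3)      {0,1,2,3,4,5,6,7}
step 1: r3 <- -5                     {0,1,2,3,4,5,6,7}
step 2: eval ((7 + -4) != 6)         {0,1,2,3,4,5,6,7}
step 3: r0 <- 9                      {0,1,2,3,4,5,6,7}
step 4: r3 <- min(tid, (3 + r3))     {0,1,2,3,4,5,6,7}
step 5: r3 <- max((-5 // -3), (r3 % 4)) {0,1,2,3,4,5,6,7}
step 6: r3 <- r3                     {0,1,2,3,4,5,6,7}
step 7: r3 <- 1                      {0,1,2,3,4,5,6,7}
step 8: eval (r3 < (4 + (tid // 4))) {0,1,2,3,4,5,6,7}
step 9: r0 <- min(tid, min(r3, r3))  {0,1,2,3,4,5,6,7}
step 10: r3 <- (r3 + 1)               {0,1,2,3,4,5,6,7}
step 11: eval (r3 < (4 + (tid // 4))) {0,1,2,3,4,5,6,7}
step 12: r0 <- min(tid, min(r3, r3))  {0,1,2,3,4,5,6,7}
step 13: r3 <- (r3 + 1)               {0,1,2,3,4,5,6,7}
step 14: eval (r3 < (4 + (tid // 4))) {0,1,2,3,4,5,6,7}
step 15: r0 <- min(tid, min(r3, r3))  {0,1,2,3,4,5,6,7}
step 16: r3 <- (r3 + 1)               {0,1,2,3,4,5,6,7}
step 17: eval (r3 < (4 + (tid // 4))) {0,1,2,3,4,5,6,7}
step 18: r0 <- min(tid, min(r3, r3))  {4,5,6,7}
step 19: r3 <- (r3 + 1)               {4,5,6,7}
step 20: eval (r3 < (4 + (tid // 4))) {4,5,6,7}
step 21: r3 <- ((r0 - 1) + (r3 - r3)) {0,1,2,3,4,5,6,7}
step 22: r0 <- tid                    {0,1,2,3,4,5,6,7}
step 23: r3 <- r3                     {0,1,2,3,4,5,6,7}
step 24: r0 <- r3                     {0,1,2,3,4,5,6,7}
step 25: r0 <- ((-2 % 4) // -3)       {0,1,2,3,4,5,6,7}

Answer: 26 steps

r0: -1,-1,-1,-1,-1,-1,-1,-1
r3: -1,0,1,2,3,3,3,3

steps = 26; useful = 196; efficiency = 196/208 = 49/52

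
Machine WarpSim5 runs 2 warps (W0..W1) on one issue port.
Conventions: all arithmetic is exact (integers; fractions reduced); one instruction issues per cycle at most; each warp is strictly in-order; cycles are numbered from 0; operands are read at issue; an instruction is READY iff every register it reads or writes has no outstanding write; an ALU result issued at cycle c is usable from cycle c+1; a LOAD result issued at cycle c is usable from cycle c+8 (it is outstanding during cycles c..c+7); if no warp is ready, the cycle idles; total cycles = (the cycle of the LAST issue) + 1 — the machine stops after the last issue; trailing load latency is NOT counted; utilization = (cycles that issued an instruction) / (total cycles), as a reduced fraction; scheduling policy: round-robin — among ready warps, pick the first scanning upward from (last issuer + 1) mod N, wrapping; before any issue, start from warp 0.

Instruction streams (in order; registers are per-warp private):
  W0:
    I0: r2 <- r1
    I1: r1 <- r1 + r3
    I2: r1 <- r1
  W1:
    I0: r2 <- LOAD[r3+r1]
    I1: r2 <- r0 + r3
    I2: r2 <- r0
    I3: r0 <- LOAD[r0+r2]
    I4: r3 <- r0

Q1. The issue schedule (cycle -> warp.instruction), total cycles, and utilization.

cycle 0: W0.I0
cycle 1: W1.I0
cycle 2: W0.I1
cycle 3: W0.I2
cycle 4: idle
cycle 5: idle
cycle 6: idle
cycle 7: idle
cycle 8: idle
cycle 9: W1.I1
cycle 10: W1.I2
cycle 11: W1.I3
cycle 12: idle
cycle 13: idle
cycle 14: idle
cycle 15: idle
cycle 16: idle
cycle 17: idle
cycle 18: idle
cycle 19: W1.I4

Answer: 20 cycles, utilization 2/5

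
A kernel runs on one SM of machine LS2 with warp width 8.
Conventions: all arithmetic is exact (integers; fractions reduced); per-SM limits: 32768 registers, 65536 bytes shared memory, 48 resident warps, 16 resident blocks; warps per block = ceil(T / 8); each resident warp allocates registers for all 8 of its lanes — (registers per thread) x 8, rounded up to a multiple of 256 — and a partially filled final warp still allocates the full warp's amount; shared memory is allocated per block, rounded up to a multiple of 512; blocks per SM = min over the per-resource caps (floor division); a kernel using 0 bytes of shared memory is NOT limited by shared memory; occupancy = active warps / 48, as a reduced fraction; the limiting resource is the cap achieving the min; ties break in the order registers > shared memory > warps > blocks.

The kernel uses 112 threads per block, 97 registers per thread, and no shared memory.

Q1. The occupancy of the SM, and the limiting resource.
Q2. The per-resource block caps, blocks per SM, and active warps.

Answer: occupancy 7/12, limited by registers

registers: 2 blocks
shared memory: no limit (kernel uses none)
warps: 3 blocks
blocks: 16 blocks

Answer: 2 blocks, 28 active warps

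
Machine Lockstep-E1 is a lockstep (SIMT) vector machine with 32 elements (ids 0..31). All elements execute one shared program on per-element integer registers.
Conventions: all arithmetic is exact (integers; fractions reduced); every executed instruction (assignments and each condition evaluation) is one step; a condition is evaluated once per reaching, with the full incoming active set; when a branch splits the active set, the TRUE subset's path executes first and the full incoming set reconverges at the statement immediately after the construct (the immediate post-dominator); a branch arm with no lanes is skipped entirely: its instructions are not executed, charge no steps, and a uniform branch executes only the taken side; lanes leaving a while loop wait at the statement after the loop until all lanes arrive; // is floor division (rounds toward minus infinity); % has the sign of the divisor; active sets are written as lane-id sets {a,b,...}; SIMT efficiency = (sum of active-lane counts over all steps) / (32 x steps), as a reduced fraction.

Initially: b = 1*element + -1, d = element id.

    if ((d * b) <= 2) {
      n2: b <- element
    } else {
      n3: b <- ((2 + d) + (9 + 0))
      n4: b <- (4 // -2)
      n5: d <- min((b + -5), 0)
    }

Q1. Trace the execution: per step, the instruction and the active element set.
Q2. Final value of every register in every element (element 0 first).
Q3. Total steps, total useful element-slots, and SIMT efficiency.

step 0: eval ((d * b) <= 2)          {0,1,2,3,4,5,6,7,8,9,10,11,12,13,14,15,16,17,18,19,20,21,22,23,24,25,26,27,28,29,30,31}
step 1: b <- element                 {0,1,2}
step 2: b <- ((2 + d) + (9 + 0))     {3,4,5,6,7,8,9,10,11,12,13,14,15,16,17,18,19,20,21,22,23,24,25,26,27,28,29,30,31}
step 3: b <- (4 // -2)               {3,4,5,6,7,8,9,10,11,12,13,14,15,16,17,18,19,20,21,22,23,24,25,26,27,28,29,30,31}
step 4: d <- min((b + -5), 0)        {3,4,5,6,7,8,9,10,11,12,13,14,15,16,17,18,19,20,21,22,23,24,25,26,27,28,29,30,31}

Answer: 5 steps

b: 0,1,2,-2,-2,-2,-2,-2,-2,-2,-2,-2,-2,-2,-2,-2,-2,-2,-2,-2,-2,-2,-2,-2,-2,-2,-2,-2,-2,-2,-2,-2
d: 0,1,2,-7,-7,-7,-7,-7,-7,-7,-7,-7,-7,-7,-7,-7,-7,-7,-7,-7,-7,-7,-7,-7,-7,-7,-7,-7,-7,-7,-7,-7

steps = 5; useful = 122; efficiency = 122/160 = 61/80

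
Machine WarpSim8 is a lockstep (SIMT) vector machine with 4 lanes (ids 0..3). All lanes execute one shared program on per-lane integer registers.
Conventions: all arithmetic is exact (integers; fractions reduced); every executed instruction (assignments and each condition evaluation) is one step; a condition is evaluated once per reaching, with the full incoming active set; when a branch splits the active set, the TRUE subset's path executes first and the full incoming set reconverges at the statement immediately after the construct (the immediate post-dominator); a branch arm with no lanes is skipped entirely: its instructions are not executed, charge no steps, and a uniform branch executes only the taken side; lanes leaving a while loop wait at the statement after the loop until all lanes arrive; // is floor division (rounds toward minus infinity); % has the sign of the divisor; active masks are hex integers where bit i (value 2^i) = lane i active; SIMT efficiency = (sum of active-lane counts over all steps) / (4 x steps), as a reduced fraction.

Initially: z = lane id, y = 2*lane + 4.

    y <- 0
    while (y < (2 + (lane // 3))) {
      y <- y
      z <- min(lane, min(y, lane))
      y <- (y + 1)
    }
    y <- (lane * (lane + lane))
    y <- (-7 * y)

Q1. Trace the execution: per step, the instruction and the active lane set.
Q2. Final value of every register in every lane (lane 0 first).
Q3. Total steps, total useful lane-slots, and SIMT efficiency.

step 0: y <- 0                       0xf
step 1: eval (y < (2 + (lane // 3))) 0xf
step 2: y <- y                       0xf
step 3: z <- min(lane, min(y, lane)) 0xf
step 4: y <- (y + 1)                 0xf
step 5: eval (y < (2 + (lane // 3))) 0xf
step 6: y <- y                       0xf
step 7: z <- min(lane, min(y, lane)) 0xf
step 8: y <- (y + 1)                 0xf
step 9: eval (y < (2 + (lane // 3))) 0xf
step 10: y <- y                       0x8
step 11: z <- min(lane, min(y, lane)) 0x8
step 12: y <- (y + 1)                 0x8
step 13: eval (y < (2 + (lane // 3))) 0x8
step 14: y <- (lane * (lane + lane))  0xf
step 15: y <- (-7 * y)                0xf

Answer: 16 steps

z: 0,1,1,2
y: 0,-14,-56,-126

steps = 16; useful = 52; efficiency = 52/64 = 13/16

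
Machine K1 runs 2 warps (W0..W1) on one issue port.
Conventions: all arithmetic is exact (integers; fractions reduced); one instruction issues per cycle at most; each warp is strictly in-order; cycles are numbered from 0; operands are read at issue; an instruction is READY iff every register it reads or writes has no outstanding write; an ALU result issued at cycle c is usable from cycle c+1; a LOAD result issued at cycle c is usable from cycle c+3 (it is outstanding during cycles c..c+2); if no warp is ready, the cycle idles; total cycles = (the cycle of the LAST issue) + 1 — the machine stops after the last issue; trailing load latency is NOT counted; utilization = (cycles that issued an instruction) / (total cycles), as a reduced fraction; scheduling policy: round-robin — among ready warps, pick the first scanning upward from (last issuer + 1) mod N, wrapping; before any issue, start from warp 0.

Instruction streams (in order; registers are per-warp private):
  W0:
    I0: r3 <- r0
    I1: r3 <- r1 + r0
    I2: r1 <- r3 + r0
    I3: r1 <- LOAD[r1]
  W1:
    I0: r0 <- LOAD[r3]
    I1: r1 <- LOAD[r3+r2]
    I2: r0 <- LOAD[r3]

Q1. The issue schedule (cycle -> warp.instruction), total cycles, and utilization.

cycle 0: W0.I0
cycle 1: W1.I0
cycle 2: W0.I1
cycle 3: W1.I1
cycle 4: W0.I2
cycle 5: W1.I2
cycle 6: W0.I3

Answer: 7 cycles, utilization 1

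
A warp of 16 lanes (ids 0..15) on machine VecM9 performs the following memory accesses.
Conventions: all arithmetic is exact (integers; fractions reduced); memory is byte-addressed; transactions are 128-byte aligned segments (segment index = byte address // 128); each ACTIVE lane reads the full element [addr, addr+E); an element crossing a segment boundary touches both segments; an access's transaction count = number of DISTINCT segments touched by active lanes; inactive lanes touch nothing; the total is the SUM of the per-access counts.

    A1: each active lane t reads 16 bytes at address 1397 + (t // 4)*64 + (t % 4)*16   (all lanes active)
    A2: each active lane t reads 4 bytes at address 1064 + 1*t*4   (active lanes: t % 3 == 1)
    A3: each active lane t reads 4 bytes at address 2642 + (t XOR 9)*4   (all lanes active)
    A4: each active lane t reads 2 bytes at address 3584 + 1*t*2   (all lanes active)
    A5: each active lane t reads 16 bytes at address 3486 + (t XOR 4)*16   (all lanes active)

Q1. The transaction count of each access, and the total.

A1: 3 transactions
A2: 1 transaction
A3: 2 transactions
A4: 1 transaction
A5: 3 transactions

Answer: 3,1,2,1,3; total 10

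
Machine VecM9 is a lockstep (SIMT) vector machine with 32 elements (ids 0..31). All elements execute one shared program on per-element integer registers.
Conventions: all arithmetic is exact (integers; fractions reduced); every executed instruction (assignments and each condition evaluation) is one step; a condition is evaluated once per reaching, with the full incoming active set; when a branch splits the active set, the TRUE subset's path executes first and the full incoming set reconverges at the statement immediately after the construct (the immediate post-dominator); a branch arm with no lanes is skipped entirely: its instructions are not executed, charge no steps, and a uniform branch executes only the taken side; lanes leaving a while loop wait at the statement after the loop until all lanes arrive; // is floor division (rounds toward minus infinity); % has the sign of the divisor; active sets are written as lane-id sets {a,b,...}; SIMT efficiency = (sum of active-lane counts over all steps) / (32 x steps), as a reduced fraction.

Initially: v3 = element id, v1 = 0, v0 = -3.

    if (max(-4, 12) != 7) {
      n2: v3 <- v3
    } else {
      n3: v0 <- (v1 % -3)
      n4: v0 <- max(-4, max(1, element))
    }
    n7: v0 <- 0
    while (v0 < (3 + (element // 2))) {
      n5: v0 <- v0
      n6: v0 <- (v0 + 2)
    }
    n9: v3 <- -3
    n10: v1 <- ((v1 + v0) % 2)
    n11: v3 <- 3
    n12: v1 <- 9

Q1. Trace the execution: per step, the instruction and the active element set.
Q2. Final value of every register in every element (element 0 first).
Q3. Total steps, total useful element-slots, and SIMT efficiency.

step 0: eval (max(-4, 12) != 7)      {0,1,2,3,4,5,6,7,8,9,10,11,12,13,14,15,16,17,18,19,20,21,22,23,24,25,26,27,28,29,30,31}
step 1: v3 <- v3                     {0,1,2,3,4,5,6,7,8,9,10,11,12,13,14,15,16,17,18,19,20,21,22,23,24,25,26,27,28,29,30,31}
step 2: v0 <- 0                      {0,1,2,3,4,5,6,7,8,9,10,11,12,13,14,15,16,17,18,19,20,21,22,23,24,25,26,27,28,29,30,31}
step 3: eval (v0 < (3 + (element // 2))) {0,1,2,3,4,5,6,7,8,9,10,11,12,13,14,15,16,17,18,19,20,21,22,23,24,25,26,27,28,29,30,31}
step 4: v0 <- v0                     {0,1,2,3,4,5,6,7,8,9,10,11,12,13,14,15,16,17,18,19,20,21,22,23,24,25,26,27,28,29,30,31}
step 5: v0 <- (v0 + 2)               {0,1,2,3,4,5,6,7,8,9,10,11,12,13,14,15,16,17,18,19,20,21,22,23,24,25,26,27,28,29,30,31}
step 6: eval (v0 < (3 + (element // 2))) {0,1,2,3,4,5,6,7,8,9,10,11,12,13,14,15,16,17,18,19,20,21,22,23,24,25,26,27,28,29,30,31}
step 7: v0 <- v0                     {0,1,2,3,4,5,6,7,8,9,10,11,12,13,14,15,16,17,18,19,20,21,22,23,24,25,26,27,28,29,30,31}
step 8: v0 <- (v0 + 2)               {0,1,2,3,4,5,6,7,8,9,10,11,12,13,14,15,16,17,18,19,20,21,22,23,24,25,26,27,28,29,30,31}
step 9: eval (v0 < (3 + (element // 2))) {0,1,2,3,4,5,6,7,8,9,10,11,12,13,14,15,16,17,18,19,20,21,22,23,24,25,26,27,28,29,30,31}
step 10: v0 <- v0                     {4,5,6,7,8,9,10,11,12,13,14,15,16,17,18,19,20,21,22,23,24,25,26,27,28,29,30,31}
step 11: v0 <- (v0 + 2)               {4,5,6,7,8,9,10,11,12,13,14,15,16,17,18,19,20,21,22,23,24,25,26,27,28,29,30,31}
step 12: eval (v0 < (3 + (element // 2))) {4,5,6,7,8,9,10,11,12,13,14,15,16,17,18,19,20,21,22,23,24,25,26,27,28,29,30,31}
step 13: v0 <- v0                     {8,9,10,11,12,13,14,15,16,17,18,19,20,21,22,23,24,25,26,27,28,29,30,31}
step 14: v0 <- (v0 + 2)               {8,9,10,11,12,13,14,15,16,17,18,19,20,21,22,23,24,25,26,27,28,29,30,31}
step 15: eval (v0 < (3 + (element // 2))) {8,9,10,11,12,13,14,15,16,17,18,19,20,21,22,23,24,25,26,27,28,29,30,31}
step 16: v0 <- v0                     {12,13,14,15,16,17,18,19,20,21,22,23,24,25,26,27,28,29,30,31}
step 17: v0 <- (v0 + 2)               {12,13,14,15,16,17,18,19,20,21,22,23,24,25,26,27,28,29,30,31}
step 18: eval (v0 < (3 + (element // 2))) {12,13,14,15,16,17,18,19,20,21,22,23,24,25,26,27,28,29,30,31}
step 19: v0 <- v0                     {16,17,18,19,20,21,22,23,24,25,26,27,28,29,30,31}
step 20: v0 <- (v0 + 2)               {16,17,18,19,20,21,22,23,24,25,26,27,28,29,30,31}
step 21: eval (v0 < (3 + (element // 2))) {16,17,18,19,20,21,22,23,24,25,26,27,28,29,30,31}
step 22: v0 <- v0                     {20,21,22,23,24,25,26,27,28,29,30,31}
step 23: v0 <- (v0 + 2)               {20,21,22,23,24,25,26,27,28,29,30,31}
step 24: eval (v0 < (3 + (element // 2))) {20,21,22,23,24,25,26,27,28,29,30,31}
step 25: v0 <- v0                     {24,25,26,27,28,29,30,31}
step 26: v0 <- (v0 + 2)               {24,25,26,27,28,29,30,31}
step 27: eval (v0 < (3 + (element // 2))) {24,25,26,27,28,29,30,31}
step 28: v0 <- v0                     {28,29,30,31}
step 29: v0 <- (v0 + 2)               {28,29,30,31}
step 30: eval (v0 < (3 + (element // 2))) {28,29,30,31}
step 31: v3 <- -3                     {0,1,2,3,4,5,6,7,8,9,10,11,12,13,14,15,16,17,18,19,20,21,22,23,24,25,26,27,28,29,30,31}
step 32: v1 <- ((v1 + v0) % 2)        {0,1,2,3,4,5,6,7,8,9,10,11,12,13,14,15,16,17,18,19,20,21,22,23,24,25,26,27,28,29,30,31}
step 33: v3 <- 3                      {0,1,2,3,4,5,6,7,8,9,10,11,12,13,14,15,16,17,18,19,20,21,22,23,24,25,26,27,28,29,30,31}
step 34: v1 <- 9                      {0,1,2,3,4,5,6,7,8,9,10,11,12,13,14,15,16,17,18,19,20,21,22,23,24,25,26,27,28,29,30,31}

Answer: 35 steps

v3: 3,3,3,3,3,3,3,3,3,3,3,3,3,3,3,3,3,3,3,3,3,3,3,3,3,3,3,3,3,3,3,3
v1: 9,9,9,9,9,9,9,9,9,9,9,9,9,9,9,9,9,9,9,9,9,9,9,9,9,9,9,9,9,9,9,9
v0: 4,4,4,4,6,6,6,6,8,8,8,8,10,10,10,10,12,12,12,12,14,14,14,14,16,16,16,16,18,18,18,18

steps = 35; useful = 784; efficiency = 784/1120 = 7/10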